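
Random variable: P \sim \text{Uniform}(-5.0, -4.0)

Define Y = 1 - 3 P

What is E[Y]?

For Y = -3P + 1:
E[Y] = -3 * E[P] + 1
E[P] = (-5 - 4)/2 = -4.5
E[Y] = -3 * (-4.5) + 1 = 14.5

14.5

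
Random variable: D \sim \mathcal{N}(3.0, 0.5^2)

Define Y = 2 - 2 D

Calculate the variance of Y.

For Y = aD + b: Var(Y) = a² * Var(D)
Var(D) = 0.5^2 = 0.25
Var(Y) = (-2)² * 0.25 = 4 * 0.25 = 1

1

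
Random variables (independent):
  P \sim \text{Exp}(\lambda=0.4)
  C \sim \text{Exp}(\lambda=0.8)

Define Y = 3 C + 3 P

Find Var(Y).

For independent RVs: Var(aX + bY) = a²Var(X) + b²Var(Y)
Var(P) = 6.25
Var(C) = 1.5625
Var(Y) = 3²*6.25 + 3²*1.5625
= 9*6.25 + 9*1.5625 = 70.3125

70.3125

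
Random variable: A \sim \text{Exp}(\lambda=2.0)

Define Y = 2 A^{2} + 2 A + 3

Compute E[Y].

E[Y] = 2*E[A²] + 2*E[A] + 3
E[A] = 0.5
E[A²] = Var(A) + (E[A])² = 0.25 + 0.25 = 0.5
E[Y] = 2*0.5 + 2*0.5 + 3 = 5

5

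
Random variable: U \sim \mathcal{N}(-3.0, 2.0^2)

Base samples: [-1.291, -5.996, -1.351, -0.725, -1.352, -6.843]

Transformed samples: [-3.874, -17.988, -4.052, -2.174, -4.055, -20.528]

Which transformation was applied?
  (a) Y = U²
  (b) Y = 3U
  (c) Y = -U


Checking option (b) Y = 3U:
  U = -1.291 -> Y = -3.874 ✓
  U = -5.996 -> Y = -17.988 ✓
  U = -1.351 -> Y = -4.052 ✓
All samples match this transformation.

(b) 3U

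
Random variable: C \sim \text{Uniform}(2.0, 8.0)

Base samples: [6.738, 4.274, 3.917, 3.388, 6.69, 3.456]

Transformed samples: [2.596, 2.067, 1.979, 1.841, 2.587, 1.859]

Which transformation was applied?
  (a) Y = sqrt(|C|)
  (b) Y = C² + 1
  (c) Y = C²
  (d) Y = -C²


Checking option (a) Y = sqrt(|C|):
  C = 6.738 -> Y = 2.596 ✓
  C = 4.274 -> Y = 2.067 ✓
  C = 3.917 -> Y = 1.979 ✓
All samples match this transformation.

(a) sqrt(|C|)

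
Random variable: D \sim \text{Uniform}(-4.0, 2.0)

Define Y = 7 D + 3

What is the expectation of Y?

For Y = 7D + 3:
E[Y] = 7 * E[D] + 3
E[D] = (-4 + 2)/2 = -1
E[Y] = 7 * (-1) + 3 = -4

-4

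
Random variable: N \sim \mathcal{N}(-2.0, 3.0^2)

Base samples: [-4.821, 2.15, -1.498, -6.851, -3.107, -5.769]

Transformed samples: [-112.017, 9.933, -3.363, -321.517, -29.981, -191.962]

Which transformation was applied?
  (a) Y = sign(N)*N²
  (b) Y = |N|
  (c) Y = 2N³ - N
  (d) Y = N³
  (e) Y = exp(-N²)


Checking option (d) Y = N³:
  N = -4.821 -> Y = -112.017 ✓
  N = 2.15 -> Y = 9.933 ✓
  N = -1.498 -> Y = -3.363 ✓
All samples match this transformation.

(d) N³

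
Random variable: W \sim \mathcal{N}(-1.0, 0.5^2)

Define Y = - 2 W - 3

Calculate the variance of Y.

For Y = aW + b: Var(Y) = a² * Var(W)
Var(W) = 0.5^2 = 0.25
Var(Y) = (-2)² * 0.25 = 4 * 0.25 = 1

1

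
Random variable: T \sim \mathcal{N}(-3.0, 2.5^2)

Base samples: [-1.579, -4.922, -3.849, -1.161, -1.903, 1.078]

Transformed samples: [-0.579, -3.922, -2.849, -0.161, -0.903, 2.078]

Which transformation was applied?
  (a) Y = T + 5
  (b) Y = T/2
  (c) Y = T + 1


Checking option (c) Y = T + 1:
  T = -1.579 -> Y = -0.579 ✓
  T = -4.922 -> Y = -3.922 ✓
  T = -3.849 -> Y = -2.849 ✓
All samples match this transformation.

(c) T + 1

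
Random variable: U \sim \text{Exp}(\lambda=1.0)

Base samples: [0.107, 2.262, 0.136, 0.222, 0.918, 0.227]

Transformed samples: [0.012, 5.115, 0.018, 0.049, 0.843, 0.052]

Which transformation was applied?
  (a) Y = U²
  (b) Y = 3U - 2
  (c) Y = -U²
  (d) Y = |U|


Checking option (a) Y = U²:
  U = 0.107 -> Y = 0.012 ✓
  U = 2.262 -> Y = 5.115 ✓
  U = 0.136 -> Y = 0.018 ✓
All samples match this transformation.

(a) U²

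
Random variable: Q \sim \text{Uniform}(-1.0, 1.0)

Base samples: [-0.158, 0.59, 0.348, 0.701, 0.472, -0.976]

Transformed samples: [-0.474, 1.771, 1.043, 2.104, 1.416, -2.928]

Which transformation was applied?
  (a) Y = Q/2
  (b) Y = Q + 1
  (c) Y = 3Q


Checking option (c) Y = 3Q:
  Q = -0.158 -> Y = -0.474 ✓
  Q = 0.59 -> Y = 1.771 ✓
  Q = 0.348 -> Y = 1.043 ✓
All samples match this transformation.

(c) 3Q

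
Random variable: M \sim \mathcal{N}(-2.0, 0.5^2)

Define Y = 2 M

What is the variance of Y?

For Y = aM + b: Var(Y) = a² * Var(M)
Var(M) = 0.5^2 = 0.25
Var(Y) = 2² * 0.25 = 4 * 0.25 = 1

1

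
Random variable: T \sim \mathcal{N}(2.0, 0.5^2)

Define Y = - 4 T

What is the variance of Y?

For Y = aT + b: Var(Y) = a² * Var(T)
Var(T) = 0.5^2 = 0.25
Var(Y) = (-4)² * 0.25 = 16 * 0.25 = 4

4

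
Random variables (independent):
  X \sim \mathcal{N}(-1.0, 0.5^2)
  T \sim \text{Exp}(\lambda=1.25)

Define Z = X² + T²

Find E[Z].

E[Z] = E[X²] + E[T²]
E[X²] = Var(X) + E[X]² = 0.25 + 1 = 1.25
E[T²] = Var(T) + E[T]² = 0.64 + 0.64 = 1.28
E[Z] = 1.25 + 1.28 = 2.53

2.53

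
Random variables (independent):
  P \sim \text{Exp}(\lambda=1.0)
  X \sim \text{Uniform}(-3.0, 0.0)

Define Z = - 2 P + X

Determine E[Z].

E[Z] = -2*E[P] + 1*E[X]
E[P] = 1
E[X] = -1.5
E[Z] = -2*1 + 1*(-1.5) = -3.5

-3.5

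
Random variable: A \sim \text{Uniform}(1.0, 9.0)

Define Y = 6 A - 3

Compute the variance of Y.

For Y = aA + b: Var(Y) = a² * Var(A)
Var(A) = (9 - 1)^2/12 = 5.3333333
Var(Y) = 6² * 5.3333333 = 36 * 5.3333333 = 192

192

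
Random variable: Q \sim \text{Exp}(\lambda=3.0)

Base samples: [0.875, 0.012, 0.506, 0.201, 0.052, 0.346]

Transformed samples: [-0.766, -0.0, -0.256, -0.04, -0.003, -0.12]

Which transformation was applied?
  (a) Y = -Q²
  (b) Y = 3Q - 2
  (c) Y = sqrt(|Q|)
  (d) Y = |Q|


Checking option (a) Y = -Q²:
  Q = 0.875 -> Y = -0.766 ✓
  Q = 0.012 -> Y = -0.0 ✓
  Q = 0.506 -> Y = -0.256 ✓
All samples match this transformation.

(a) -Q²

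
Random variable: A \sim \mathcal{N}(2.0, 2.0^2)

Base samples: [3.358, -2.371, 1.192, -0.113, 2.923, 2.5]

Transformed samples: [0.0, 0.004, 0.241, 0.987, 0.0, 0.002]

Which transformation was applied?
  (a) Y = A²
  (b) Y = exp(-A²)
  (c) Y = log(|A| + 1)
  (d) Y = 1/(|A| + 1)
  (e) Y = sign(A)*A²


Checking option (b) Y = exp(-A²):
  A = 3.358 -> Y = 0.0 ✓
  A = -2.371 -> Y = 0.004 ✓
  A = 1.192 -> Y = 0.241 ✓
All samples match this transformation.

(b) exp(-A²)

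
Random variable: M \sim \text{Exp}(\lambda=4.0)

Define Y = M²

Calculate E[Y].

Using E[X²] = Var(X) + (E[X])²:
E[M] = 0.25
Var(M) = 1/4.0^2 = 0.0625
E[M²] = 0.0625 + 0.25² = 0.0625 + 0.0625 = 0.125

0.125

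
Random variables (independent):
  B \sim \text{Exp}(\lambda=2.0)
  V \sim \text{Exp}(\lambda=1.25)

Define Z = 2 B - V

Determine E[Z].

E[Z] = 2*E[B] - 1*E[V]
E[B] = 0.5
E[V] = 0.8
E[Z] = 2*0.5 - 1*0.8 = 0.2

0.2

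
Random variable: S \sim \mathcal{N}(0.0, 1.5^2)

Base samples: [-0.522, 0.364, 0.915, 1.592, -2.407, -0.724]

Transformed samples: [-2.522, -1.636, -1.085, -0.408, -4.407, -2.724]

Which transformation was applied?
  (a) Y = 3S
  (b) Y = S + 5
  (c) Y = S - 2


Checking option (c) Y = S - 2:
  S = -0.522 -> Y = -2.522 ✓
  S = 0.364 -> Y = -1.636 ✓
  S = 0.915 -> Y = -1.085 ✓
All samples match this transformation.

(c) S - 2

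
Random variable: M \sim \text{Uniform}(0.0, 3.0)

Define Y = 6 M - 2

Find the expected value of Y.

For Y = 6M - 2:
E[Y] = 6 * E[M] - 2
E[M] = (0 + 3)/2 = 1.5
E[Y] = 6 * 1.5 - 2 = 7

7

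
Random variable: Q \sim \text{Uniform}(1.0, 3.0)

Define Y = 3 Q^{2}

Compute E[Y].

E[Y] = 3*E[Q²]
E[Q] = 2
E[Q²] = Var(Q) + (E[Q])² = 0.33333333 + 4 = 4.3333333
E[Y] = 3*4.3333333 = 13

13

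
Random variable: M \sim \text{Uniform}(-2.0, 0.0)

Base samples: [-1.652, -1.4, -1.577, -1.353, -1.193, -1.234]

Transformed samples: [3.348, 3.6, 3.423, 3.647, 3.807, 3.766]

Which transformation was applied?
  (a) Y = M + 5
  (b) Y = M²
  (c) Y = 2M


Checking option (a) Y = M + 5:
  M = -1.652 -> Y = 3.348 ✓
  M = -1.4 -> Y = 3.6 ✓
  M = -1.577 -> Y = 3.423 ✓
All samples match this transformation.

(a) M + 5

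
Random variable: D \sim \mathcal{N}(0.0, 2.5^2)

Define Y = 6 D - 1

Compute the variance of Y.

For Y = aD + b: Var(Y) = a² * Var(D)
Var(D) = 2.5^2 = 6.25
Var(Y) = 6² * 6.25 = 36 * 6.25 = 225

225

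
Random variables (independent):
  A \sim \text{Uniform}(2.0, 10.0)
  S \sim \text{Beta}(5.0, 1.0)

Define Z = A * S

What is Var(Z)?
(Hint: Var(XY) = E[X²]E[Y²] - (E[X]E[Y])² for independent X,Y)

Var(XY) = E[X²]E[Y²] - (E[X]E[Y])²
E[A] = 6, Var(A) = 5.3333333
E[S] = 0.83333333, Var(S) = 0.01984127
E[A²] = 5.3333333 + 6² = 41.333333
E[S²] = 0.01984127 + 0.83333333² = 0.71428571
Var(Z) = 41.333333*0.71428571 - (6*0.83333333)²
= 29.52381 - 25 = 4.5238095

4.5238095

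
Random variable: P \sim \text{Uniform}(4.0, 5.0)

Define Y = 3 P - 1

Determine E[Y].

For Y = 3P - 1:
E[Y] = 3 * E[P] - 1
E[P] = (4 + 5)/2 = 4.5
E[Y] = 3 * 4.5 - 1 = 12.5

12.5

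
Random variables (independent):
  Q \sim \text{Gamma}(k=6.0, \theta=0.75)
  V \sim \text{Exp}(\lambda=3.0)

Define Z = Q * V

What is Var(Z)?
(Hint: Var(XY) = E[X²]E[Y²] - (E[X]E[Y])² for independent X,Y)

Var(XY) = E[X²]E[Y²] - (E[X]E[Y])²
E[Q] = 4.5, Var(Q) = 3.375
E[V] = 0.33333333, Var(V) = 0.11111111
E[Q²] = 3.375 + 4.5² = 23.625
E[V²] = 0.11111111 + 0.33333333² = 0.22222222
Var(Z) = 23.625*0.22222222 - (4.5*0.33333333)²
= 5.25 - 2.25 = 3

3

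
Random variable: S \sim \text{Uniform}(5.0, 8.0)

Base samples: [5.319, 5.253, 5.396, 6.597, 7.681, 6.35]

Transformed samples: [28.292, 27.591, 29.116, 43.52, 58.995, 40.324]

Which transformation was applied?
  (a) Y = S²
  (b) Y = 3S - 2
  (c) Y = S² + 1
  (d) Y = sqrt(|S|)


Checking option (a) Y = S²:
  S = 5.319 -> Y = 28.292 ✓
  S = 5.253 -> Y = 27.591 ✓
  S = 5.396 -> Y = 29.116 ✓
All samples match this transformation.

(a) S²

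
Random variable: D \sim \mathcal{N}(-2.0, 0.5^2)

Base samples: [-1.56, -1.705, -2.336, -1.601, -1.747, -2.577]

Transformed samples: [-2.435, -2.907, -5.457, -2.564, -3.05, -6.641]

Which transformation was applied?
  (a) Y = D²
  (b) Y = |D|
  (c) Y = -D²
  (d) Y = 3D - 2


Checking option (c) Y = -D²:
  D = -1.56 -> Y = -2.435 ✓
  D = -1.705 -> Y = -2.907 ✓
  D = -2.336 -> Y = -5.457 ✓
All samples match this transformation.

(c) -D²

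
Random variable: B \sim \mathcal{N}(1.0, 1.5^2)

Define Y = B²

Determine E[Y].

E[B²] = Var(B) + (E[B])² = 2.25 + 1 = 3.25

3.25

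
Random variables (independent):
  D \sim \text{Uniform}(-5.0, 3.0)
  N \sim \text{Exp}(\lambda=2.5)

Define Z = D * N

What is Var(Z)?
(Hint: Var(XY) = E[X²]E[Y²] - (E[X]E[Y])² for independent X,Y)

Var(XY) = E[X²]E[Y²] - (E[X]E[Y])²
E[D] = -1, Var(D) = 5.3333333
E[N] = 0.4, Var(N) = 0.16
E[D²] = 5.3333333 + (-1)² = 6.3333333
E[N²] = 0.16 + 0.4² = 0.32
Var(Z) = 6.3333333*0.32 - (-1*0.4)²
= 2.0266667 - 0.16 = 1.8666667

1.8666667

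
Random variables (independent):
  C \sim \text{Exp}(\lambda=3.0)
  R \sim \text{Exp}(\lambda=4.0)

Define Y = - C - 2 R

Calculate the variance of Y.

For independent RVs: Var(aX + bY) = a²Var(X) + b²Var(Y)
Var(C) = 0.11111111
Var(R) = 0.0625
Var(Y) = (-1)²*0.11111111 + (-2)²*0.0625
= 1*0.11111111 + 4*0.0625 = 0.36111111

0.36111111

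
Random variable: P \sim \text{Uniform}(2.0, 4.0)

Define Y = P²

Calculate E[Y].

E[P²] = Var(P) + (E[P])² = 0.33333333 + 9 = 9.3333333

9.3333333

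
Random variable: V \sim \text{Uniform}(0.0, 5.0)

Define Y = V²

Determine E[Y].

Using E[X²] = Var(X) + (E[X])²:
E[V] = 2.5
Var(V) = (5 - 0)^2/12 = 2.0833333
E[V²] = 2.0833333 + 2.5² = 2.0833333 + 6.25 = 8.3333333

8.3333333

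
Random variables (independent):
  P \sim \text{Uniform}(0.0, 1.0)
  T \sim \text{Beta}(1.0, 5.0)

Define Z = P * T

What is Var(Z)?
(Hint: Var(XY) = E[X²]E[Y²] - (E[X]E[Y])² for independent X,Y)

Var(XY) = E[X²]E[Y²] - (E[X]E[Y])²
E[P] = 0.5, Var(P) = 0.083333333
E[T] = 0.16666667, Var(T) = 0.01984127
E[P²] = 0.083333333 + 0.5² = 0.33333333
E[T²] = 0.01984127 + 0.16666667² = 0.047619048
Var(Z) = 0.33333333*0.047619048 - (0.5*0.16666667)²
= 0.015873016 - 0.0069444444 = 0.0089285714

0.0089285714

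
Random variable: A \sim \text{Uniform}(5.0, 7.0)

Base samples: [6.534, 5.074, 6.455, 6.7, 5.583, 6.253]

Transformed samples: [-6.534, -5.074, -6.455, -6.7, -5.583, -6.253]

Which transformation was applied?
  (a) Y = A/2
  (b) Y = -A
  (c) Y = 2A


Checking option (b) Y = -A:
  A = 6.534 -> Y = -6.534 ✓
  A = 5.074 -> Y = -5.074 ✓
  A = 6.455 -> Y = -6.455 ✓
All samples match this transformation.

(b) -A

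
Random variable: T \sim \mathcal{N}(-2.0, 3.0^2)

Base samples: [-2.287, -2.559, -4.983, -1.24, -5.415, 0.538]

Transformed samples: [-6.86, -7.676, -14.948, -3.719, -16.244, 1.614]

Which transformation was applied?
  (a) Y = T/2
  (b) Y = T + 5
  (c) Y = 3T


Checking option (c) Y = 3T:
  T = -2.287 -> Y = -6.86 ✓
  T = -2.559 -> Y = -7.676 ✓
  T = -4.983 -> Y = -14.948 ✓
All samples match this transformation.

(c) 3T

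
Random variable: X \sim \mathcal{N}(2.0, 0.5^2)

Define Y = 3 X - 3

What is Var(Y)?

For Y = aX + b: Var(Y) = a² * Var(X)
Var(X) = 0.5^2 = 0.25
Var(Y) = 3² * 0.25 = 9 * 0.25 = 2.25

2.25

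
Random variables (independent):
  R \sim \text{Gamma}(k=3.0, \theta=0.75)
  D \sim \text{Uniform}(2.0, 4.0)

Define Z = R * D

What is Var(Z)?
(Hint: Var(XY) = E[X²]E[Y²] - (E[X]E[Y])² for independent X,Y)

Var(XY) = E[X²]E[Y²] - (E[X]E[Y])²
E[R] = 2.25, Var(R) = 1.6875
E[D] = 3, Var(D) = 0.33333333
E[R²] = 1.6875 + 2.25² = 6.75
E[D²] = 0.33333333 + 3² = 9.3333333
Var(Z) = 6.75*9.3333333 - (2.25*3)²
= 63 - 45.5625 = 17.4375

17.4375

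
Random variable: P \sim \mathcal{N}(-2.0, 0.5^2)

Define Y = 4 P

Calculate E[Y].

For Y = 4P:
E[Y] = 4 * E[P]
E[P] = -2.0 = -2
E[Y] = 4 * (-2) = -8

-8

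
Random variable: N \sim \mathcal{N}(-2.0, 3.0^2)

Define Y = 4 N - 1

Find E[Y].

For Y = 4N - 1:
E[Y] = 4 * E[N] - 1
E[N] = -2.0 = -2
E[Y] = 4 * (-2) - 1 = -9

-9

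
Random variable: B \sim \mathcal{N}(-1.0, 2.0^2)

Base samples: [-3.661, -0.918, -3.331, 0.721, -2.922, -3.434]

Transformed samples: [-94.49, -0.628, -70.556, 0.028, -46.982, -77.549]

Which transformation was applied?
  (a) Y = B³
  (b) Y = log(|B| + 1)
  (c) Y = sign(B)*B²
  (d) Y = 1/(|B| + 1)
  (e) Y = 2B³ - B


Checking option (e) Y = 2B³ - B:
  B = -3.661 -> Y = -94.49 ✓
  B = -0.918 -> Y = -0.628 ✓
  B = -3.331 -> Y = -70.556 ✓
All samples match this transformation.

(e) 2B³ - B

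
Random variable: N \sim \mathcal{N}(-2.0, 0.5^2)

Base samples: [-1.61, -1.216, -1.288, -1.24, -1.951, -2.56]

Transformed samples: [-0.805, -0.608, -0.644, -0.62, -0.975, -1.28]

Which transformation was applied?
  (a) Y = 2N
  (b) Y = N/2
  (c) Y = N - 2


Checking option (b) Y = N/2:
  N = -1.61 -> Y = -0.805 ✓
  N = -1.216 -> Y = -0.608 ✓
  N = -1.288 -> Y = -0.644 ✓
All samples match this transformation.

(b) N/2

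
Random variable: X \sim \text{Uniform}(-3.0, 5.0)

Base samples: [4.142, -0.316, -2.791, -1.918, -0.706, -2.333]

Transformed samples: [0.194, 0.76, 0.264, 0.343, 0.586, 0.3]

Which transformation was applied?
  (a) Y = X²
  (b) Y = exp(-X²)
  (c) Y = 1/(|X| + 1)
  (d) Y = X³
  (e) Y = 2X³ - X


Checking option (c) Y = 1/(|X| + 1):
  X = 4.142 -> Y = 0.194 ✓
  X = -0.316 -> Y = 0.76 ✓
  X = -2.791 -> Y = 0.264 ✓
All samples match this transformation.

(c) 1/(|X| + 1)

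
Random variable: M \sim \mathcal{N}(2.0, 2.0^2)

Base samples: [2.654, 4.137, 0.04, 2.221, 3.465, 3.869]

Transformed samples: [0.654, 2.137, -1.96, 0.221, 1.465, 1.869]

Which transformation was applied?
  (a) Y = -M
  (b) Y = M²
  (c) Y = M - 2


Checking option (c) Y = M - 2:
  M = 2.654 -> Y = 0.654 ✓
  M = 4.137 -> Y = 2.137 ✓
  M = 0.04 -> Y = -1.96 ✓
All samples match this transformation.

(c) M - 2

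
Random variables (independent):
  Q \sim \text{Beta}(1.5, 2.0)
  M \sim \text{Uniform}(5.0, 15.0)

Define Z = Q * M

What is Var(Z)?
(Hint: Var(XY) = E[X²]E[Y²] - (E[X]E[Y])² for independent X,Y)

Var(XY) = E[X²]E[Y²] - (E[X]E[Y])²
E[Q] = 0.42857143, Var(Q) = 0.054421769
E[M] = 10, Var(M) = 8.3333333
E[Q²] = 0.054421769 + 0.42857143² = 0.23809524
E[M²] = 8.3333333 + 10² = 108.33333
Var(Z) = 0.23809524*108.33333 - (0.42857143*10)²
= 25.793651 - 18.367347 = 7.4263039

7.4263039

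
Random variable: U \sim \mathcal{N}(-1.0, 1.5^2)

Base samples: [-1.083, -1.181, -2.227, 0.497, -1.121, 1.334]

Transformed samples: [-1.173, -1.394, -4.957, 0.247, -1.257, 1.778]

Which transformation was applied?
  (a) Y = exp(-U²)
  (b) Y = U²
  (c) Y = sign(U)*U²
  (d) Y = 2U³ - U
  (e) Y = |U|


Checking option (c) Y = sign(U)*U²:
  U = -1.083 -> Y = -1.173 ✓
  U = -1.181 -> Y = -1.394 ✓
  U = -2.227 -> Y = -4.957 ✓
All samples match this transformation.

(c) sign(U)*U²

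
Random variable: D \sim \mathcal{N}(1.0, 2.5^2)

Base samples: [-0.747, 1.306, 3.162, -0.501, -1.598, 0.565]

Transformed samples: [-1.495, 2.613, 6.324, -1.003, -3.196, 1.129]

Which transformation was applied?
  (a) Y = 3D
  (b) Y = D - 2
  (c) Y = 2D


Checking option (c) Y = 2D:
  D = -0.747 -> Y = -1.495 ✓
  D = 1.306 -> Y = 2.613 ✓
  D = 3.162 -> Y = 6.324 ✓
All samples match this transformation.

(c) 2D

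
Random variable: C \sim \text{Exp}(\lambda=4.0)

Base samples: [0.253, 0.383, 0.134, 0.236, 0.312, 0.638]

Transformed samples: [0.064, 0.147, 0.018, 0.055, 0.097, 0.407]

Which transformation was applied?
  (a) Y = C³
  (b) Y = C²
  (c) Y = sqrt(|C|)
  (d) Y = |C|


Checking option (b) Y = C²:
  C = 0.253 -> Y = 0.064 ✓
  C = 0.383 -> Y = 0.147 ✓
  C = 0.134 -> Y = 0.018 ✓
All samples match this transformation.

(b) C²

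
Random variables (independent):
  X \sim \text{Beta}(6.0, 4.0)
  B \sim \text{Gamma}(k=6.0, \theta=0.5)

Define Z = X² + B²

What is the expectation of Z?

E[Z] = E[X²] + E[B²]
E[X²] = Var(X) + E[X]² = 0.021818182 + 0.36 = 0.38181818
E[B²] = Var(B) + E[B]² = 1.5 + 9 = 10.5
E[Z] = 0.38181818 + 10.5 = 10.881818

10.881818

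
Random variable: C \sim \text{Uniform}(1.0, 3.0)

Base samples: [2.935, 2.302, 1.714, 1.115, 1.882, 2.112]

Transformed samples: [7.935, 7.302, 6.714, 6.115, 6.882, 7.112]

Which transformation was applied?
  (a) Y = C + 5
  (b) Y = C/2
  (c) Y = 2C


Checking option (a) Y = C + 5:
  C = 2.935 -> Y = 7.935 ✓
  C = 2.302 -> Y = 7.302 ✓
  C = 1.714 -> Y = 6.714 ✓
All samples match this transformation.

(a) C + 5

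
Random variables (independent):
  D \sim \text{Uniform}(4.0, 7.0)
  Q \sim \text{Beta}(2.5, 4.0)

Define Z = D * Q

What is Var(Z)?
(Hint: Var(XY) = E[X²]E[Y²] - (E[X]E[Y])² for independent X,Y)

Var(XY) = E[X²]E[Y²] - (E[X]E[Y])²
E[D] = 5.5, Var(D) = 0.75
E[Q] = 0.38461538, Var(Q) = 0.031558185
E[D²] = 0.75 + 5.5² = 31
E[Q²] = 0.031558185 + 0.38461538² = 0.17948718
Var(Z) = 31*0.17948718 - (5.5*0.38461538)²
= 5.5641026 - 4.4748521 = 1.0892505

1.0892505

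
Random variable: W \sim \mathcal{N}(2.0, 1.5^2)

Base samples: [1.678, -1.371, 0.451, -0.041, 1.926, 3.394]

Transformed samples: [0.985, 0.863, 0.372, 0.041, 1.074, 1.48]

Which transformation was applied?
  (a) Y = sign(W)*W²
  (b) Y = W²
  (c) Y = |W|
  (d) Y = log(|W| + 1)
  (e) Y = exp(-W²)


Checking option (d) Y = log(|W| + 1):
  W = 1.678 -> Y = 0.985 ✓
  W = -1.371 -> Y = 0.863 ✓
  W = 0.451 -> Y = 0.372 ✓
All samples match this transformation.

(d) log(|W| + 1)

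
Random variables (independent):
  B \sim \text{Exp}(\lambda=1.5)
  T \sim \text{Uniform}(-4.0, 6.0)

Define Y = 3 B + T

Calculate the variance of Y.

For independent RVs: Var(aX + bY) = a²Var(X) + b²Var(Y)
Var(B) = 0.44444444
Var(T) = 8.3333333
Var(Y) = 3²*0.44444444 + 1²*8.3333333
= 9*0.44444444 + 1*8.3333333 = 12.333333

12.333333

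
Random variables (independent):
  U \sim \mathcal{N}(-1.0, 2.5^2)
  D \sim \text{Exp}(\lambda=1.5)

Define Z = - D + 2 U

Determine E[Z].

E[Z] = 2*E[U] - 1*E[D]
E[U] = -1
E[D] = 0.66666667
E[Z] = 2*(-1) - 1*0.66666667 = -2.6666667

-2.6666667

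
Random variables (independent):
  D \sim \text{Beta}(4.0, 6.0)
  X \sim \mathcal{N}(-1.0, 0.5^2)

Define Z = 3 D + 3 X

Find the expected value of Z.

E[Z] = 3*E[D] + 3*E[X]
E[D] = 0.4
E[X] = -1
E[Z] = 3*0.4 + 3*(-1) = -1.8

-1.8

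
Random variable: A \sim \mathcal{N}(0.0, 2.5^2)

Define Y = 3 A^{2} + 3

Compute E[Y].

E[Y] = 3*E[A²] + 3
E[A] = 0
E[A²] = Var(A) + (E[A])² = 6.25 + 0 = 6.25
E[Y] = 3*6.25 + 3 = 21.75

21.75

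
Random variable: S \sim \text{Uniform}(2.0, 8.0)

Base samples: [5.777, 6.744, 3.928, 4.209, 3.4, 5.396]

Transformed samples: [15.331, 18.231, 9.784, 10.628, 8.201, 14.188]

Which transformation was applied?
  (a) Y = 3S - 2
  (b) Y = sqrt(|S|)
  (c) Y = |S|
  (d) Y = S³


Checking option (a) Y = 3S - 2:
  S = 5.777 -> Y = 15.331 ✓
  S = 6.744 -> Y = 18.231 ✓
  S = 3.928 -> Y = 9.784 ✓
All samples match this transformation.

(a) 3S - 2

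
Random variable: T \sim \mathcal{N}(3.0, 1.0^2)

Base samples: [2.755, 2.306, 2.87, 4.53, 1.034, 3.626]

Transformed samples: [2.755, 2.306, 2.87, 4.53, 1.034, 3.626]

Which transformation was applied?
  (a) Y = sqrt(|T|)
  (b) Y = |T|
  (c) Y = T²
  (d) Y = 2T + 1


Checking option (b) Y = |T|:
  T = 2.755 -> Y = 2.755 ✓
  T = 2.306 -> Y = 2.306 ✓
  T = 2.87 -> Y = 2.87 ✓
All samples match this transformation.

(b) |T|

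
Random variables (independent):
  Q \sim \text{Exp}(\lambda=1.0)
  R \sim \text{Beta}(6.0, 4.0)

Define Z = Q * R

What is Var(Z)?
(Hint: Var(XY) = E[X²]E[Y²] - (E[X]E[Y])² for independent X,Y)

Var(XY) = E[X²]E[Y²] - (E[X]E[Y])²
E[Q] = 1, Var(Q) = 1
E[R] = 0.6, Var(R) = 0.021818182
E[Q²] = 1 + 1² = 2
E[R²] = 0.021818182 + 0.6² = 0.38181818
Var(Z) = 2*0.38181818 - (1*0.6)²
= 0.76363636 - 0.36 = 0.40363636

0.40363636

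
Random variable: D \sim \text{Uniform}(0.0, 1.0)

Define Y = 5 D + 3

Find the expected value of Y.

For Y = 5D + 3:
E[Y] = 5 * E[D] + 3
E[D] = (0 + 1)/2 = 0.5
E[Y] = 5 * 0.5 + 3 = 5.5

5.5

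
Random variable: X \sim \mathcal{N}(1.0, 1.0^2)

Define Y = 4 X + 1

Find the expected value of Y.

For Y = 4X + 1:
E[Y] = 4 * E[X] + 1
E[X] = 1.0 = 1
E[Y] = 4 * 1 + 1 = 5

5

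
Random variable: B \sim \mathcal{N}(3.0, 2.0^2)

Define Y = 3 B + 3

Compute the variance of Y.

For Y = aB + b: Var(Y) = a² * Var(B)
Var(B) = 2.0^2 = 4
Var(Y) = 3² * 4 = 9 * 4 = 36

36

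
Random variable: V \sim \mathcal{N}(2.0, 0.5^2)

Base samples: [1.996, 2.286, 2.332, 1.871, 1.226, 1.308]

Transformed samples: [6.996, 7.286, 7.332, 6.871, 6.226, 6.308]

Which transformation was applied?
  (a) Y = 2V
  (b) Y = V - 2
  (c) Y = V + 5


Checking option (c) Y = V + 5:
  V = 1.996 -> Y = 6.996 ✓
  V = 2.286 -> Y = 7.286 ✓
  V = 2.332 -> Y = 7.332 ✓
All samples match this transformation.

(c) V + 5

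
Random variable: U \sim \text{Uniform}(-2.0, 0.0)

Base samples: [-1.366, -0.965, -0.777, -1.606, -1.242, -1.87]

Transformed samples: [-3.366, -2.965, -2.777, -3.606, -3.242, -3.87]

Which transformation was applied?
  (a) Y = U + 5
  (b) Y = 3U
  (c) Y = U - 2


Checking option (c) Y = U - 2:
  U = -1.366 -> Y = -3.366 ✓
  U = -0.965 -> Y = -2.965 ✓
  U = -0.777 -> Y = -2.777 ✓
All samples match this transformation.

(c) U - 2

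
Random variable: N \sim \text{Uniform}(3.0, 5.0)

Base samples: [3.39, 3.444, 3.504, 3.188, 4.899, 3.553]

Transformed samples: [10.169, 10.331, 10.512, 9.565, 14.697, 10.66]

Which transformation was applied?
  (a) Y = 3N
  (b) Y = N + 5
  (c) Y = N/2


Checking option (a) Y = 3N:
  N = 3.39 -> Y = 10.169 ✓
  N = 3.444 -> Y = 10.331 ✓
  N = 3.504 -> Y = 10.512 ✓
All samples match this transformation.

(a) 3N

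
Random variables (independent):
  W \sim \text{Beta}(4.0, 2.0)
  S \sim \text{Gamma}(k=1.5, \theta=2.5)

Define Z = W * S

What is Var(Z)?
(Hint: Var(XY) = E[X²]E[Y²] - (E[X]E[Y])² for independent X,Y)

Var(XY) = E[X²]E[Y²] - (E[X]E[Y])²
E[W] = 0.66666667, Var(W) = 0.031746032
E[S] = 3.75, Var(S) = 9.375
E[W²] = 0.031746032 + 0.66666667² = 0.47619048
E[S²] = 9.375 + 3.75² = 23.4375
Var(Z) = 0.47619048*23.4375 - (0.66666667*3.75)²
= 11.160714 - 6.25 = 4.9107143

4.9107143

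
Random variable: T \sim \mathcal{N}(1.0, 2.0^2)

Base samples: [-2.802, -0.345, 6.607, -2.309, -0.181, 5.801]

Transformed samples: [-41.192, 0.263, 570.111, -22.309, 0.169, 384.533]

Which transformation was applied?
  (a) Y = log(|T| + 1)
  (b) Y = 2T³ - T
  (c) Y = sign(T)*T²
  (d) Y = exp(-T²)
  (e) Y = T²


Checking option (b) Y = 2T³ - T:
  T = -2.802 -> Y = -41.192 ✓
  T = -0.345 -> Y = 0.263 ✓
  T = 6.607 -> Y = 570.111 ✓
All samples match this transformation.

(b) 2T³ - T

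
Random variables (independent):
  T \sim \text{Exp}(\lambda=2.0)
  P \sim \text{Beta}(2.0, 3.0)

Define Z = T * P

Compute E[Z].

For independent RVs: E[XY] = E[X]*E[Y]
E[T] = 0.5
E[P] = 0.4
E[Z] = 0.5 * 0.4 = 0.2

0.2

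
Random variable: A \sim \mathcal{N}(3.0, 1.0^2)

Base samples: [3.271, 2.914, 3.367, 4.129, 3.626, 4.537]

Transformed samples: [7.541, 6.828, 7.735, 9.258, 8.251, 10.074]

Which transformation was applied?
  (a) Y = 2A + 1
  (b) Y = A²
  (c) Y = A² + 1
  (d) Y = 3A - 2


Checking option (a) Y = 2A + 1:
  A = 3.271 -> Y = 7.541 ✓
  A = 2.914 -> Y = 6.828 ✓
  A = 3.367 -> Y = 7.735 ✓
All samples match this transformation.

(a) 2A + 1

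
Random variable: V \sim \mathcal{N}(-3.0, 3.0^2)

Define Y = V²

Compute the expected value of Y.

E[V²] = Var(V) + (E[V])² = 9 + 9 = 18

18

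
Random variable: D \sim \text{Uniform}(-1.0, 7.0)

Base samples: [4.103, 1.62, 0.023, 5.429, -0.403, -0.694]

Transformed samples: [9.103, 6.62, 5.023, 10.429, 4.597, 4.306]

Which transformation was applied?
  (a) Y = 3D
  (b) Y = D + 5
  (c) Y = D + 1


Checking option (b) Y = D + 5:
  D = 4.103 -> Y = 9.103 ✓
  D = 1.62 -> Y = 6.62 ✓
  D = 0.023 -> Y = 5.023 ✓
All samples match this transformation.

(b) D + 5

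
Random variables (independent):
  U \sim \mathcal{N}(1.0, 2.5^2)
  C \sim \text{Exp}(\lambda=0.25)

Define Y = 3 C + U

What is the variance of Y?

For independent RVs: Var(aX + bY) = a²Var(X) + b²Var(Y)
Var(U) = 6.25
Var(C) = 16
Var(Y) = 1²*6.25 + 3²*16
= 1*6.25 + 9*16 = 150.25

150.25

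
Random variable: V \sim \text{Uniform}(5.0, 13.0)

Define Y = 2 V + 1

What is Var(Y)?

For Y = aV + b: Var(Y) = a² * Var(V)
Var(V) = (13 - 5)^2/12 = 5.3333333
Var(Y) = 2² * 5.3333333 = 4 * 5.3333333 = 21.333333

21.333333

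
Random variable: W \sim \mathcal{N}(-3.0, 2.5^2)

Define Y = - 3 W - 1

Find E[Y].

For Y = -3W - 1:
E[Y] = -3 * E[W] - 1
E[W] = -3.0 = -3
E[Y] = -3 * (-3) - 1 = 8

8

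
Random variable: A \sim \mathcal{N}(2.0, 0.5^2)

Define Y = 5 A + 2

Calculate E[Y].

For Y = 5A + 2:
E[Y] = 5 * E[A] + 2
E[A] = 2.0 = 2
E[Y] = 5 * 2 + 2 = 12

12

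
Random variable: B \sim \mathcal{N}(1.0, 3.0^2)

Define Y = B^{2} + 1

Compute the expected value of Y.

E[Y] = 1*E[B²] + 1
E[B] = 1
E[B²] = Var(B) + (E[B])² = 9 + 1 = 10
E[Y] = 1*10 + 1 = 11

11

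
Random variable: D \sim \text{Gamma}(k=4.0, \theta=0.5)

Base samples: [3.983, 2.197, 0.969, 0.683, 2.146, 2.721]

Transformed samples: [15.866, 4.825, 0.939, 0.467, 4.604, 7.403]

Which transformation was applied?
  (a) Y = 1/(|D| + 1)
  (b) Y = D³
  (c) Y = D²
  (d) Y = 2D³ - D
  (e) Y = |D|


Checking option (c) Y = D²:
  D = 3.983 -> Y = 15.866 ✓
  D = 2.197 -> Y = 4.825 ✓
  D = 0.969 -> Y = 0.939 ✓
All samples match this transformation.

(c) D²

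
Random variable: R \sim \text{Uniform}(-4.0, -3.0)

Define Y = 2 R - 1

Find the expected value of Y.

For Y = 2R - 1:
E[Y] = 2 * E[R] - 1
E[R] = (-4 - 3)/2 = -3.5
E[Y] = 2 * (-3.5) - 1 = -8

-8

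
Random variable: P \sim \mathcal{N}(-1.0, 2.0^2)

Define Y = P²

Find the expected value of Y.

E[P²] = Var(P) + (E[P])² = 4 + 1 = 5

5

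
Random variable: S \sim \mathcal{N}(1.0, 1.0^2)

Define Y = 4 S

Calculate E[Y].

For Y = 4S:
E[Y] = 4 * E[S]
E[S] = 1.0 = 1
E[Y] = 4 * 1 = 4

4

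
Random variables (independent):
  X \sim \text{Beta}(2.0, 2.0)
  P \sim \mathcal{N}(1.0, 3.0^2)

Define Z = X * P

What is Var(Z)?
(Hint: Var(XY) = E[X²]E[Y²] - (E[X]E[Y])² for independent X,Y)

Var(XY) = E[X²]E[Y²] - (E[X]E[Y])²
E[X] = 0.5, Var(X) = 0.05
E[P] = 1, Var(P) = 9
E[X²] = 0.05 + 0.5² = 0.3
E[P²] = 9 + 1² = 10
Var(Z) = 0.3*10 - (0.5*1)²
= 3 - 0.25 = 2.75

2.75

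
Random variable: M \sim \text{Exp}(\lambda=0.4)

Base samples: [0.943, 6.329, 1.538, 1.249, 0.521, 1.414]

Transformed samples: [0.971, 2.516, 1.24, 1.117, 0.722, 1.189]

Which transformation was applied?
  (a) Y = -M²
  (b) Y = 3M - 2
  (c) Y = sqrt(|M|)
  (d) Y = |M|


Checking option (c) Y = sqrt(|M|):
  M = 0.943 -> Y = 0.971 ✓
  M = 6.329 -> Y = 2.516 ✓
  M = 1.538 -> Y = 1.24 ✓
All samples match this transformation.

(c) sqrt(|M|)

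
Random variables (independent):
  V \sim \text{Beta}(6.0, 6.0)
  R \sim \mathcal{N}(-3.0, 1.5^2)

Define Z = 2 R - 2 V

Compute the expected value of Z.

E[Z] = -2*E[V] + 2*E[R]
E[V] = 0.5
E[R] = -3
E[Z] = -2*0.5 + 2*(-3) = -7

-7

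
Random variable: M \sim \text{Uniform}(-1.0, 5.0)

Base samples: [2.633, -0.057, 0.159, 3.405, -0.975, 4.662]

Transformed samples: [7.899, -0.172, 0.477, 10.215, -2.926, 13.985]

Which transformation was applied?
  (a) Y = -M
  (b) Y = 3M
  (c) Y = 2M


Checking option (b) Y = 3M:
  M = 2.633 -> Y = 7.899 ✓
  M = -0.057 -> Y = -0.172 ✓
  M = 0.159 -> Y = 0.477 ✓
All samples match this transformation.

(b) 3M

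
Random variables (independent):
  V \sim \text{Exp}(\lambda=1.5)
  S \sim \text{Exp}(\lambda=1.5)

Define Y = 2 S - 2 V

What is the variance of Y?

For independent RVs: Var(aX + bY) = a²Var(X) + b²Var(Y)
Var(V) = 0.44444444
Var(S) = 0.44444444
Var(Y) = (-2)²*0.44444444 + 2²*0.44444444
= 4*0.44444444 + 4*0.44444444 = 3.5555556

3.5555556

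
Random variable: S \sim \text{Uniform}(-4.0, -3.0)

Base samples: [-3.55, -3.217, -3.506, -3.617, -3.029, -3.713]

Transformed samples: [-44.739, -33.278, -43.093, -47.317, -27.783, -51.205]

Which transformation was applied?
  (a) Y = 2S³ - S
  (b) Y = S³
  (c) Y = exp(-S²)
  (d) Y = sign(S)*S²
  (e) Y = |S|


Checking option (b) Y = S³:
  S = -3.55 -> Y = -44.739 ✓
  S = -3.217 -> Y = -33.278 ✓
  S = -3.506 -> Y = -43.093 ✓
All samples match this transformation.

(b) S³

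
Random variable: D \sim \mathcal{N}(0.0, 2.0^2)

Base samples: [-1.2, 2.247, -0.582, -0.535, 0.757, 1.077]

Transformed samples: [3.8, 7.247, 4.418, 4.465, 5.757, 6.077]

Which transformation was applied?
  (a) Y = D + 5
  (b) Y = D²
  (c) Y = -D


Checking option (a) Y = D + 5:
  D = -1.2 -> Y = 3.8 ✓
  D = 2.247 -> Y = 7.247 ✓
  D = -0.582 -> Y = 4.418 ✓
All samples match this transformation.

(a) D + 5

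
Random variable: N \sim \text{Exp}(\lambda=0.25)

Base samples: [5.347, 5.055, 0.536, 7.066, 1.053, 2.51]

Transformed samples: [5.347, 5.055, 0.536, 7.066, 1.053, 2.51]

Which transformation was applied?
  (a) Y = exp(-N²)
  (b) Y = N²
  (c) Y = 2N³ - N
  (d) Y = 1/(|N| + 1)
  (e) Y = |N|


Checking option (e) Y = |N|:
  N = 5.347 -> Y = 5.347 ✓
  N = 5.055 -> Y = 5.055 ✓
  N = 0.536 -> Y = 0.536 ✓
All samples match this transformation.

(e) |N|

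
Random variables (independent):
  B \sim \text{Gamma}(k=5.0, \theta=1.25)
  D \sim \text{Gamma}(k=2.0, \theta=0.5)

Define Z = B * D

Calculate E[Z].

For independent RVs: E[XY] = E[X]*E[Y]
E[B] = 6.25
E[D] = 1
E[Z] = 6.25 * 1 = 6.25

6.25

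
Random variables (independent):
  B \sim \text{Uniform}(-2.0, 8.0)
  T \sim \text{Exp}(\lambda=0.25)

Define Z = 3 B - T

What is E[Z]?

E[Z] = 3*E[B] - 1*E[T]
E[B] = 3
E[T] = 4
E[Z] = 3*3 - 1*4 = 5

5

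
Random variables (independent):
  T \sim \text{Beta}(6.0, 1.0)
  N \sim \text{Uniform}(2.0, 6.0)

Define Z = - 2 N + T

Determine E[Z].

E[Z] = 1*E[T] - 2*E[N]
E[T] = 0.85714286
E[N] = 4
E[Z] = 1*0.85714286 - 2*4 = -7.1428571

-7.1428571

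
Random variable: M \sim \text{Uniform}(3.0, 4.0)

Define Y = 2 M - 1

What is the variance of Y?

For Y = aM + b: Var(Y) = a² * Var(M)
Var(M) = (4 - 3)^2/12 = 0.083333333
Var(Y) = 2² * 0.083333333 = 4 * 0.083333333 = 0.33333333

0.33333333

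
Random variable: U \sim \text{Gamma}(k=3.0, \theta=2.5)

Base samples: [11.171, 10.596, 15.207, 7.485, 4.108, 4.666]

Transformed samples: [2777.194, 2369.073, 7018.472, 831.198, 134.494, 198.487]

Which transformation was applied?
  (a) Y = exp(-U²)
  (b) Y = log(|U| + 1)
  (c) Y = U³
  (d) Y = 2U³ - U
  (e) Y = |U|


Checking option (d) Y = 2U³ - U:
  U = 11.171 -> Y = 2777.194 ✓
  U = 10.596 -> Y = 2369.073 ✓
  U = 15.207 -> Y = 7018.472 ✓
All samples match this transformation.

(d) 2U³ - U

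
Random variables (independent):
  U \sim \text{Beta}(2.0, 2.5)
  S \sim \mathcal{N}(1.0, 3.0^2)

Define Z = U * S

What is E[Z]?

For independent RVs: E[XY] = E[X]*E[Y]
E[U] = 0.44444444
E[S] = 1
E[Z] = 0.44444444 * 1 = 0.44444444

0.44444444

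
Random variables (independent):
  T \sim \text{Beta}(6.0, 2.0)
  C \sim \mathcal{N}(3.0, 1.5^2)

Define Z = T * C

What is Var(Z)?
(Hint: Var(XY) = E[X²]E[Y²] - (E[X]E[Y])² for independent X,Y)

Var(XY) = E[X²]E[Y²] - (E[X]E[Y])²
E[T] = 0.75, Var(T) = 0.020833333
E[C] = 3, Var(C) = 2.25
E[T²] = 0.020833333 + 0.75² = 0.58333333
E[C²] = 2.25 + 3² = 11.25
Var(Z) = 0.58333333*11.25 - (0.75*3)²
= 6.5625 - 5.0625 = 1.5

1.5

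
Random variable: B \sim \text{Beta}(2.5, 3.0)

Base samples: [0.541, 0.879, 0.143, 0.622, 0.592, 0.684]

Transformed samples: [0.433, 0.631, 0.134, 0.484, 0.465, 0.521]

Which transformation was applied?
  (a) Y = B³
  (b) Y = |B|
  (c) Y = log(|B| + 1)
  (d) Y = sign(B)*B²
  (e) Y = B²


Checking option (c) Y = log(|B| + 1):
  B = 0.541 -> Y = 0.433 ✓
  B = 0.879 -> Y = 0.631 ✓
  B = 0.143 -> Y = 0.134 ✓
All samples match this transformation.

(c) log(|B| + 1)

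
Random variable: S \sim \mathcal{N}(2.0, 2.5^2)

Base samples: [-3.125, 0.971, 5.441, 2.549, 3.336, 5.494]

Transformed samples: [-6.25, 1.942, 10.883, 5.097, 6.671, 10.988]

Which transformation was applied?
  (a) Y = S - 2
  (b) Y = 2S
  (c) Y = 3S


Checking option (b) Y = 2S:
  S = -3.125 -> Y = -6.25 ✓
  S = 0.971 -> Y = 1.942 ✓
  S = 5.441 -> Y = 10.883 ✓
All samples match this transformation.

(b) 2S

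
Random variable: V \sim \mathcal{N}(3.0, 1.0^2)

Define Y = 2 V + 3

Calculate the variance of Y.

For Y = aV + b: Var(Y) = a² * Var(V)
Var(V) = 1.0^2 = 1
Var(Y) = 2² * 1 = 4 * 1 = 4

4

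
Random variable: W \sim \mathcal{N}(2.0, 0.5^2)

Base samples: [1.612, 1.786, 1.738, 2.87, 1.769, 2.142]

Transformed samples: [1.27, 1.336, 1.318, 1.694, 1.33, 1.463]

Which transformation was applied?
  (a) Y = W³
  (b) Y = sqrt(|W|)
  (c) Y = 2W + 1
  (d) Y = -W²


Checking option (b) Y = sqrt(|W|):
  W = 1.612 -> Y = 1.27 ✓
  W = 1.786 -> Y = 1.336 ✓
  W = 1.738 -> Y = 1.318 ✓
All samples match this transformation.

(b) sqrt(|W|)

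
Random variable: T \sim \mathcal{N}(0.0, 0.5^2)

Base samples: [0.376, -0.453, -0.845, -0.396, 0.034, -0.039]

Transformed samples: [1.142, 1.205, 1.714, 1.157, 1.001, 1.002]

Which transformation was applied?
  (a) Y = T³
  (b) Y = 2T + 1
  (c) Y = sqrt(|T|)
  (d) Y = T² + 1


Checking option (d) Y = T² + 1:
  T = 0.376 -> Y = 1.142 ✓
  T = -0.453 -> Y = 1.205 ✓
  T = -0.845 -> Y = 1.714 ✓
All samples match this transformation.

(d) T² + 1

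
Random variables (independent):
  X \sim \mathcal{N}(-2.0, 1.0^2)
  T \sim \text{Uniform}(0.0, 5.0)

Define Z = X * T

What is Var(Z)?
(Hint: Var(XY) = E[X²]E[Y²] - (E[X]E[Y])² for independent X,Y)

Var(XY) = E[X²]E[Y²] - (E[X]E[Y])²
E[X] = -2, Var(X) = 1
E[T] = 2.5, Var(T) = 2.0833333
E[X²] = 1 + (-2)² = 5
E[T²] = 2.0833333 + 2.5² = 8.3333333
Var(Z) = 5*8.3333333 - (-2*2.5)²
= 41.666667 - 25 = 16.666667

16.666667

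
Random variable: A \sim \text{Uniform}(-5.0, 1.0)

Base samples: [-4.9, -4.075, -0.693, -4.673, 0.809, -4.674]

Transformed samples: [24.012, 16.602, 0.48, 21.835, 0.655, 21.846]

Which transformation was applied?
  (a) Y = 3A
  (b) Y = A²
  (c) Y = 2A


Checking option (b) Y = A²:
  A = -4.9 -> Y = 24.012 ✓
  A = -4.075 -> Y = 16.602 ✓
  A = -0.693 -> Y = 0.48 ✓
All samples match this transformation.

(b) A²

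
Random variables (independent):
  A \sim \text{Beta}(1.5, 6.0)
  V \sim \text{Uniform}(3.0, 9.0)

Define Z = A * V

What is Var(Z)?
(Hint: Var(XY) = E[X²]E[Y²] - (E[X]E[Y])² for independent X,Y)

Var(XY) = E[X²]E[Y²] - (E[X]E[Y])²
E[A] = 0.2, Var(A) = 0.018823529
E[V] = 6, Var(V) = 3
E[A²] = 0.018823529 + 0.2² = 0.058823529
E[V²] = 3 + 6² = 39
Var(Z) = 0.058823529*39 - (0.2*6)²
= 2.2941176 - 1.44 = 0.85411765

0.85411765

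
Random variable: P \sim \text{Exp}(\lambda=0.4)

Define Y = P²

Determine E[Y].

E[P²] = Var(P) + (E[P])² = 6.25 + 6.25 = 12.5

12.5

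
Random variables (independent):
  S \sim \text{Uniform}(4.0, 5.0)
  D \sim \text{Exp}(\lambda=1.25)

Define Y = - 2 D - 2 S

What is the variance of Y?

For independent RVs: Var(aX + bY) = a²Var(X) + b²Var(Y)
Var(S) = 0.083333333
Var(D) = 0.64
Var(Y) = (-2)²*0.083333333 + (-2)²*0.64
= 4*0.083333333 + 4*0.64 = 2.8933333

2.8933333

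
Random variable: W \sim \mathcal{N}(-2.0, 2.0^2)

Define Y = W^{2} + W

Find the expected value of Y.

E[Y] = 1*E[W²] + 1*E[W]
E[W] = -2
E[W²] = Var(W) + (E[W])² = 4 + 4 = 8
E[Y] = 1*8 + 1*(-2) = 6

6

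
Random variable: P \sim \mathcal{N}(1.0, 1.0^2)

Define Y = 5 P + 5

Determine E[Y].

For Y = 5P + 5:
E[Y] = 5 * E[P] + 5
E[P] = 1.0 = 1
E[Y] = 5 * 1 + 5 = 10

10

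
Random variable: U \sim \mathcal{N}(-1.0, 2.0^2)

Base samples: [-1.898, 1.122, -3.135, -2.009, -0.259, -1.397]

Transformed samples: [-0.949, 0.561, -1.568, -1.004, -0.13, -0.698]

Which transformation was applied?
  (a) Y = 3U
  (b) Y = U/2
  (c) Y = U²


Checking option (b) Y = U/2:
  U = -1.898 -> Y = -0.949 ✓
  U = 1.122 -> Y = 0.561 ✓
  U = -3.135 -> Y = -1.568 ✓
All samples match this transformation.

(b) U/2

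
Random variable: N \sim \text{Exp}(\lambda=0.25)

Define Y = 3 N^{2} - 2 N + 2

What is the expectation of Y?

E[Y] = 3*E[N²] - 2*E[N] + 2
E[N] = 4
E[N²] = Var(N) + (E[N])² = 16 + 16 = 32
E[Y] = 3*32 - 2*4 + 2 = 90

90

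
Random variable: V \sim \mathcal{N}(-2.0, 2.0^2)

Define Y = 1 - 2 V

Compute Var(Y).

For Y = aV + b: Var(Y) = a² * Var(V)
Var(V) = 2.0^2 = 4
Var(Y) = (-2)² * 4 = 4 * 4 = 16

16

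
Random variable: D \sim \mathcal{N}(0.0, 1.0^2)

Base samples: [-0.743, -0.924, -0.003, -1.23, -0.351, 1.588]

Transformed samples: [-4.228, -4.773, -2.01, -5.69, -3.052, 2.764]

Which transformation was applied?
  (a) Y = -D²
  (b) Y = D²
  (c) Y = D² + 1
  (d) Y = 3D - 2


Checking option (d) Y = 3D - 2:
  D = -0.743 -> Y = -4.228 ✓
  D = -0.924 -> Y = -4.773 ✓
  D = -0.003 -> Y = -2.01 ✓
All samples match this transformation.

(d) 3D - 2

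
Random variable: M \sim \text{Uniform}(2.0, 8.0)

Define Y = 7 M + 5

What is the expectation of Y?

For Y = 7M + 5:
E[Y] = 7 * E[M] + 5
E[M] = (2 + 8)/2 = 5
E[Y] = 7 * 5 + 5 = 40

40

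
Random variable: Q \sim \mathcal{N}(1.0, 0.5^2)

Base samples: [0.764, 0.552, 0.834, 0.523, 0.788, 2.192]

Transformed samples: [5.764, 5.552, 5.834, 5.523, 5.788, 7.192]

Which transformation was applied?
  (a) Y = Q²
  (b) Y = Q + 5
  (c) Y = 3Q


Checking option (b) Y = Q + 5:
  Q = 0.764 -> Y = 5.764 ✓
  Q = 0.552 -> Y = 5.552 ✓
  Q = 0.834 -> Y = 5.834 ✓
All samples match this transformation.

(b) Q + 5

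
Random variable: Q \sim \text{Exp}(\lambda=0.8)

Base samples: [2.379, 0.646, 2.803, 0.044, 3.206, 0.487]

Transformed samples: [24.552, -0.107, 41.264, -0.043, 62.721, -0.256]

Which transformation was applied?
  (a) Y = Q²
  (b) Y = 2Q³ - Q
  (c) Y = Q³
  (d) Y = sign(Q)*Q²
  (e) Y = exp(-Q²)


Checking option (b) Y = 2Q³ - Q:
  Q = 2.379 -> Y = 24.552 ✓
  Q = 0.646 -> Y = -0.107 ✓
  Q = 2.803 -> Y = 41.264 ✓
All samples match this transformation.

(b) 2Q³ - Q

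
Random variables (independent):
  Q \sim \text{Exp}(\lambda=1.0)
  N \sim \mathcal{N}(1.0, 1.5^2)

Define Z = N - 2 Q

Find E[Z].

E[Z] = -2*E[Q] + 1*E[N]
E[Q] = 1
E[N] = 1
E[Z] = -2*1 + 1*1 = -1

-1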